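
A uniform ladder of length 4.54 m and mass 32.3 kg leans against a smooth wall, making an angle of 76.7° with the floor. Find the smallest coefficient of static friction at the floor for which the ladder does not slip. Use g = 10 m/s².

μ_min ≈ 0.118

Take moments about the foot of the ladder.
Ladder weight 32.3×10 = 323 N acts at 2.27 m along the ladder; its horizontal arm is 2.27·cos76.7° = 0.5222 m → τ = 168.7 N·m clockwise.
Wall normal N acts horizontally at the top; its moment arm is the height L sinθ = 4.54·sin76.7° = 4.418 m, counterclockwise.
Balancing moments: N × 4.418 = 168.7, giving N = 38.18 N.
ΣFx = 0 ⇒ f = N_wall = 38.18 N. ΣFy = 0 ⇒ N_floor = 323 N.
μ_min = f / N_floor = 38.18 / 323 = 0.118.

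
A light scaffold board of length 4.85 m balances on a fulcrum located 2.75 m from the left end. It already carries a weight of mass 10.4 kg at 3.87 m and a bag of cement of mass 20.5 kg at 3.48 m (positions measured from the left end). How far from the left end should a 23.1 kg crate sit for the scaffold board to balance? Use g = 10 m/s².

x ≈ 1.6 m from the left end

Choose the fulcrum (at 2.75 m from the left end) as the axis so the support reaction has zero arm there.
Weight: 10.4 × 10 = 104 N down at 3.87 m → arm 1.12 m, τ = 104 × 1.12 = 116.5 N·m clockwise.
Bag of cement: 20.5 × 10 = 205 N down at 3.48 m → arm 0.73 m, τ = 205 × 0.73 = 149.7 N·m clockwise.
Net moment of existing loads = 266.2 N·m clockwise.
The crate weighs 23.1 × 10 = 231 N and must supply an equal counterclockwise moment, so its lever arm about the fulcrum is 266.2 / 231 = 1.15 m.
That puts it at 2.75 − 1.15 = 1.6 m from the left end.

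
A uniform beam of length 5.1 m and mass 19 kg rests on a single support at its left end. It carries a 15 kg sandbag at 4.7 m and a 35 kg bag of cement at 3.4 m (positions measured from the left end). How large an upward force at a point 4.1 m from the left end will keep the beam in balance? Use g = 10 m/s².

F ≈ 580 N

Sum moments about the left end (the unknown pivot reaction has zero arm there).
Beam weight: 19 × 10 = 190 N down at 2.55 m → arm 2.55 m, τ = 190 × 2.55 = 484.5 N·m clockwise.
Sandbag: 15 × 10 = 150 N down at 4.7 m → arm 4.7 m, τ = 150 × 4.7 = 705 N·m clockwise.
Bag of cement: 35 × 10 = 350 N down at 3.4 m → arm 3.4 m, τ = 350 × 3.4 = 1190 N·m clockwise.
Net moment of the loads = 2380 N·m clockwise.
The upward force F acts at a point 4.1 m from the left end, arm 4.1 m, giving F × 4.1 counterclockwise.
Balancing moments: F × 4.1 = 2380, giving F = 2380 / 4.1 = 580 N.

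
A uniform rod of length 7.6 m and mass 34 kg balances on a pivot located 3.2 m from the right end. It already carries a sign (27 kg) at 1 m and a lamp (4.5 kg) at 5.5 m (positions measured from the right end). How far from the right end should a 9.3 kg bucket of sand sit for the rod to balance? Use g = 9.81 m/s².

x ≈ 6.28 m from the right end

Take moments about the pivot (at 3.2 m from the right end).
Beam weight: 34 × 9.81 = 333.5 N down at 3.8 m → arm 0.6 m, τ = 333.5 × 0.6 = 200.1 N·m counterclockwise.
Sign: 27 × 9.81 = 264.9 N down at 1 m → arm 2.2 m, τ = 264.9 × 2.2 = 582.8 N·m clockwise.
Lamp: 4.5 × 9.81 = 44.15 N down at 5.5 m → arm 2.3 m, τ = 44.15 × 2.3 = 101.5 N·m counterclockwise.
Net moment of existing loads = 281.2 N·m clockwise.
The bucket of sand weighs 9.3 × 9.81 = 91.23 N and must supply an equal counterclockwise moment, so its lever arm about the pivot is 281.2 / 91.23 = 3.08 m.
That puts it at 3.2 + 3.08 = 6.28 m from the right end.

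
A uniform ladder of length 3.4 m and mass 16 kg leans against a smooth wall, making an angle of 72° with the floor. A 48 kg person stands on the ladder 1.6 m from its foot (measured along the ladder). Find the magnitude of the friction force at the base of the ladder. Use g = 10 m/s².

f ≈ 99.4 N

Sum moments about the foot of the ladder (the floor normal and friction both act there and drop out).
Ladder weight 16×10 = 160 N acts at 1.7 m along the ladder; its horizontal arm is 1.7·cos72° = 0.5253 m → τ = 84.05 N·m clockwise.
Person: 48×10 = 480 N at 1.6 m → arm 0.4944 m → τ = 237.3 N·m clockwise.
Wall normal N acts horizontally at the top; its moment arm is the height L sinθ = 3.4·sin72° = 3.234 m, counterclockwise.
Setting net torque to zero: N × 3.234 = 321.4 → N = 99.4 N.
ΣFx = 0: friction at the foot balances the wall's push, so f = N_wall = 99.4 N.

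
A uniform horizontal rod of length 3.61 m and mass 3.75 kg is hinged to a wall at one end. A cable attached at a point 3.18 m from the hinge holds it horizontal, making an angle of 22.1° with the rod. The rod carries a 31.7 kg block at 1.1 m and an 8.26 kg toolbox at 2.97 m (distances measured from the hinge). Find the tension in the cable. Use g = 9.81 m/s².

Choose the hinge as the axis so the unknown hinge reaction has zero arm there.
Beam weight: 3.75 × 9.81 = 36.79 N down at 1.805 m → arm 1.805 m, τ = 36.79 × 1.805 = 66.41 N·m clockwise.
Block: 31.7 × 9.81 = 311 N down at 1.1 m → arm 1.1 m, τ = 311 × 1.1 = 342.1 N·m clockwise.
Toolbox: 8.26 × 9.81 = 81.03 N down at 2.97 m → arm 2.97 m, τ = 81.03 × 2.97 = 240.7 N·m clockwise.
Total clockwise load moment = 649.2 N·m.
The cable tension T acts at 3.18 m; only its component perpendicular to the rod, T sinθ, produces torque. sin 22.1° = 0.3762.
Στ = 0 ⇒ T × 3.18 × 0.3762 = 649.2 ⇒ T = 649.2 / 1.196 = 543 N.

T ≈ 543 N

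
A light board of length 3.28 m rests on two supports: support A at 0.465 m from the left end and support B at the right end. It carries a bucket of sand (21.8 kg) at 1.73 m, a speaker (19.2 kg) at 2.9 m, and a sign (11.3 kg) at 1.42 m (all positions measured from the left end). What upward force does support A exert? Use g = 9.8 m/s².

R_A ≈ 216 N

Take moments about support B.
Bucket of sand: 21.8 × 9.8 = 213.6 N down at 1.73 m → arm 1.55 m, τ = 213.6 × 1.55 = 331.1 N·m counterclockwise.
Speaker: 19.2 × 9.8 = 188.2 N down at 2.9 m → arm 0.38 m, τ = 188.2 × 0.38 = 71.52 N·m counterclockwise.
Sign: 11.3 × 9.8 = 110.7 N down at 1.42 m → arm 1.86 m, τ = 110.7 × 1.86 = 205.9 N·m counterclockwise.
Net load moment about support B = 608.5 N·m counterclockwise.
Reaction R at support A is upward at 0.465 m, arm 2.815 m → moment R × 2.815 clockwise.
Setting net torque to zero: R × 2.815 = 608.5 → R = 216 N.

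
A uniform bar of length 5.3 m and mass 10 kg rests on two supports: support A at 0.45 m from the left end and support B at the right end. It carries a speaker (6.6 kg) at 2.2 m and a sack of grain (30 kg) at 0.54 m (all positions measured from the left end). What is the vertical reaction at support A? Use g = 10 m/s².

R_A ≈ 391 N

Choose support B as the axis so its reaction then has zero moment arm.
Beam weight: 10 × 10 = 100 N down at 2.65 m → arm 2.65 m, τ = 100 × 2.65 = 265 N·m counterclockwise.
Speaker: 6.6 × 10 = 66 N down at 2.2 m → arm 3.1 m, τ = 66 × 3.1 = 204.6 N·m counterclockwise.
Sack of grain: 30 × 10 = 300 N down at 0.54 m → arm 4.76 m, τ = 300 × 4.76 = 1428 N·m counterclockwise.
Net load moment about support B = 1898 N·m counterclockwise.
Reaction R at support A is upward at 0.45 m, arm 4.85 m → moment R × 4.85 clockwise.
Στ = 0 ⇒ R × 4.85 = 1898 ⇒ R = 391 N.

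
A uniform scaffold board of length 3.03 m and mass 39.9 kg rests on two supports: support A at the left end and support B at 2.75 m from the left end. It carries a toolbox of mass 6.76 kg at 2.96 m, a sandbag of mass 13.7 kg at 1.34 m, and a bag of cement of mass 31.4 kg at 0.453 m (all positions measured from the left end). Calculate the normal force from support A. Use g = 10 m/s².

Take moments about support B.
Beam weight: 39.9 × 10 = 399 N down at 1.515 m → arm 1.235 m, τ = 399 × 1.235 = 492.8 N·m counterclockwise.
Toolbox: 6.76 × 10 = 67.6 N down at 2.96 m → arm 0.21 m, τ = 67.6 × 0.21 = 14.2 N·m clockwise.
Sandbag: 13.7 × 10 = 137 N down at 1.34 m → arm 1.41 m, τ = 137 × 1.41 = 193.2 N·m counterclockwise.
Bag of cement: 31.4 × 10 = 314 N down at 0.453 m → arm 2.297 m, τ = 314 × 2.297 = 721.3 N·m counterclockwise.
Net load moment about support B = 1393 N·m counterclockwise.
Reaction R at support A is upward at 0 m, arm 2.75 m → moment R × 2.75 clockwise.
Στ = 0 ⇒ R × 2.75 = 1393 ⇒ R = 507 N.

R_A ≈ 507 N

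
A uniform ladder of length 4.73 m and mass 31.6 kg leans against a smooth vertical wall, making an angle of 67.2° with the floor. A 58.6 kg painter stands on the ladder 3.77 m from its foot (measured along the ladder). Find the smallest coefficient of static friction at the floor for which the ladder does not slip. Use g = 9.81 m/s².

About the foot of the ladder:
Ladder weight 31.6×9.81 = 310 N acts at 2.365 m along the ladder; its horizontal arm is 2.365·cos67.2° = 0.9165 m → τ = 284.1 N·m clockwise.
Painter: 58.6×9.81 = 574.9 N at 3.77 m → arm 1.461 m → τ = 839.9 N·m clockwise.
Wall normal N acts horizontally at the top; its moment arm is the height L sinθ = 4.73·sin67.2° = 4.36 m, counterclockwise.
Setting net torque to zero: N × 4.36 = 1124 → N = 257.8 N.
ΣFx = 0 ⇒ f = N_wall = 257.8 N. ΣFy = 0 ⇒ N_floor = 884.9 N.
μ_min = f / N_floor = 257.8 / 884.9 = 0.291.

μ_min ≈ 0.291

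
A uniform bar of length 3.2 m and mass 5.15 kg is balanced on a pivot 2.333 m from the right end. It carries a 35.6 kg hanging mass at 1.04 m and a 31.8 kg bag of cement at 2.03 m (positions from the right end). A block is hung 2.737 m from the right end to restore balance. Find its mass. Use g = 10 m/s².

About the pivot (at 2.333 m from the right end):
Beam weight: 5.15 × 10 = 51.5 N down at 1.6 m → arm 0.733 m, τ = 51.5 × 0.733 = 37.75 N·m clockwise.
Hanging mass: 35.6 × 10 = 356 N down at 1.04 m → arm 1.293 m, τ = 356 × 1.293 = 460.3 N·m clockwise.
Bag of cement: 31.8 × 10 = 318 N down at 2.03 m → arm 0.303 m, τ = 318 × 0.303 = 96.35 N·m clockwise.
Net moment of known loads = 594.4 N·m clockwise.
An unknown mass m at 2.737 m has arm 0.404 m; its moment is m·g·0.404 counterclockwise.
Στ = 0 ⇒ m × 10 × 0.404 = 594.4 ⇒ m = 594.4 / (10 × 0.404) = 147 kg.

m ≈ 147 kg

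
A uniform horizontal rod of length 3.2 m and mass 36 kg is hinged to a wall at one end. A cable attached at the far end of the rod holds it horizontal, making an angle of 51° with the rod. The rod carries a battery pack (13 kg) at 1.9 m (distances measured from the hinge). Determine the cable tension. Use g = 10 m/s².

Choose the hinge as the axis so the unknown hinge reaction has zero arm there.
Beam weight: 36 × 10 = 360 N down at 1.6 m → arm 1.6 m, τ = 360 × 1.6 = 576 N·m clockwise.
Battery pack: 13 × 10 = 130 N down at 1.9 m → arm 1.9 m, τ = 130 × 1.9 = 247 N·m clockwise.
Total clockwise load moment = 823 N·m.
The cable tension T acts at 3.2 m; only its component perpendicular to the rod, T sinθ, produces torque. sin 51° = 0.7771.
Στ = 0 ⇒ T × 3.2 × 0.7771 = 823 ⇒ T = 823 / 2.487 = 331 N.

T ≈ 331 N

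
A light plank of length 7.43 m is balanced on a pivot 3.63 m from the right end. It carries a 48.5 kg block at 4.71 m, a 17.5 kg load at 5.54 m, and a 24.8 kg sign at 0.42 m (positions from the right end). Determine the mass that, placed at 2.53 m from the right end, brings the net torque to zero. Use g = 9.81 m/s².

About the pivot (at 3.63 m from the right end):
Block: 48.5 × 9.81 = 475.8 N down at 4.71 m → arm 1.08 m, τ = 475.8 × 1.08 = 513.9 N·m counterclockwise.
Load: 17.5 × 9.81 = 171.7 N down at 5.54 m → arm 1.91 m, τ = 171.7 × 1.91 = 327.9 N·m counterclockwise.
Sign: 24.8 × 9.81 = 243.3 N down at 0.42 m → arm 3.21 m, τ = 243.3 × 3.21 = 781 N·m clockwise.
Net moment of known loads = 60.8 N·m counterclockwise.
An unknown mass m at 2.53 m has arm 1.1 m; its moment is m·g·1.1 clockwise.
Setting net torque to zero: m × 9.81 × 1.1 = 60.8 → m = 60.8 / (9.81 × 1.1) = 5.63 kg.

m ≈ 5.63 kg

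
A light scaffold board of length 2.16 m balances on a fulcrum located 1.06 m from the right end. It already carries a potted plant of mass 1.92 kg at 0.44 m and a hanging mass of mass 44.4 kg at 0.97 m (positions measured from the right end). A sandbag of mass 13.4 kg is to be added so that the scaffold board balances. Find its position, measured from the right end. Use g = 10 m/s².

x ≈ 1.45 m from the right end

Taking torques about the fulcrum (at 1.06 m from the right end):
Potted plant: 1.92 × 10 = 19.2 N down at 0.44 m → arm 0.62 m, τ = 19.2 × 0.62 = 11.9 N·m clockwise.
Hanging mass: 44.4 × 10 = 444 N down at 0.97 m → arm 0.09 m, τ = 444 × 0.09 = 39.96 N·m clockwise.
Net moment of existing loads = 51.86 N·m clockwise.
The sandbag weighs 13.4 × 10 = 134 N and must supply an equal counterclockwise moment, so its lever arm about the fulcrum is 51.86 / 134 = 0.387 m.
That puts it at 1.06 + 0.387 = 1.45 m from the right end.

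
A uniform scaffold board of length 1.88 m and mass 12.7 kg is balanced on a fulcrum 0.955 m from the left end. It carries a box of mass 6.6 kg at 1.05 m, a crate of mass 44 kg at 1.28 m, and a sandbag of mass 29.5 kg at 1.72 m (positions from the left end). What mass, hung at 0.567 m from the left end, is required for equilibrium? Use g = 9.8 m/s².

Take moments about the fulcrum (at 0.955 m from the left end).
Beam weight: 12.7 × 9.8 = 124.5 N down at 0.94 m → arm 0.015 m, τ = 124.5 × 0.015 = 1.867 N·m counterclockwise.
Box: 6.6 × 9.8 = 64.68 N down at 1.05 m → arm 0.095 m, τ = 64.68 × 0.095 = 6.145 N·m clockwise.
Crate: 44 × 9.8 = 431.2 N down at 1.28 m → arm 0.325 m, τ = 431.2 × 0.325 = 140.1 N·m clockwise.
Sandbag: 29.5 × 9.8 = 289.1 N down at 1.72 m → arm 0.765 m, τ = 289.1 × 0.765 = 221.2 N·m clockwise.
Net moment of known loads = 365.6 N·m clockwise.
An unknown mass m at 0.567 m has arm 0.388 m; its moment is m·g·0.388 counterclockwise.
Setting net torque to zero: m × 9.8 × 0.388 = 365.6 → m = 365.6 / (9.8 × 0.388) = 96.1 kg.

m ≈ 96.1 kg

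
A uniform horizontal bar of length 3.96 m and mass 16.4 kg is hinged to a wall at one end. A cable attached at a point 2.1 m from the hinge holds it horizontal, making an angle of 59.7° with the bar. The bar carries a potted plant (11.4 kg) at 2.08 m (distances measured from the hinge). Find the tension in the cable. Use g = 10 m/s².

T ≈ 310 N

Taking torques about the hinge:
Beam weight: 16.4 × 10 = 164 N down at 1.98 m → arm 1.98 m, τ = 164 × 1.98 = 324.7 N·m clockwise.
Potted plant: 11.4 × 10 = 114 N down at 2.08 m → arm 2.08 m, τ = 114 × 2.08 = 237.1 N·m clockwise.
Total clockwise load moment = 561.8 N·m.
The cable tension T acts at 2.1 m; only its component perpendicular to the bar, T sinθ, produces torque. sin 59.7° = 0.8634.
Setting net torque to zero: T × 2.1 × 0.8634 = 561.8 → T = 561.8 / 1.813 = 310 N.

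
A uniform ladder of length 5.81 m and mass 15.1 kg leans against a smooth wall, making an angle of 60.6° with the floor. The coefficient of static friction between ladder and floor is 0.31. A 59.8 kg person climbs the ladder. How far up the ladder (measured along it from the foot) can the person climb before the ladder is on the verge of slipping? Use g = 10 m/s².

Take moments about the foot of the ladder.
Ladder weight 15.1×10 = 151 N acts at 2.905 m along the ladder; its horizontal arm is 2.905·cos60.6° = 1.426 m → τ = 215.3 N·m clockwise.
Person weight 59.8×10 = 598 N at distance d → arm d·cos60.6° → τ = 598·d·0.4909 clockwise.
Wall normal N at the top has arm L sinθ = 5.062 m counterclockwise, so Στ = 0 gives N·5.062 = 215.3 + 293.6·d.
ΣFy = 0 ⇒ N_floor = 749 N, so the maximum friction is μ_s·N_floor = 0.31×749 = 232.2 N. ΣFx = 0 ⇒ N_wall = f, so at the slipping point N = 232.2 N.
Substituting: 232.2×5.062 = 215.3 + 293.6·d ⇒ d = (1175 − 215.3) / 293.6 = 3.27 m.

d ≈ 3.27 m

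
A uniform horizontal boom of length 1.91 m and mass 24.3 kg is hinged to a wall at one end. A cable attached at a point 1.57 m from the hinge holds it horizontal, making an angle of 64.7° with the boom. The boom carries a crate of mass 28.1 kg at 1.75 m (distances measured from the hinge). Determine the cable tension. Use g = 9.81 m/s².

T ≈ 500 N

About the hinge:
Beam weight: 24.3 × 9.81 = 238.4 N down at 0.955 m → arm 0.955 m, τ = 238.4 × 0.955 = 227.7 N·m clockwise.
Crate: 28.1 × 9.81 = 275.7 N down at 1.75 m → arm 1.75 m, τ = 275.7 × 1.75 = 482.5 N·m clockwise.
Total clockwise load moment = 710.2 N·m.
The cable tension T acts at 1.57 m; only its component perpendicular to the boom, T sinθ, produces torque. sin 64.7° = 0.9041.
Balancing moments: T × 1.57 × 0.9041 = 710.2, giving T = 710.2 / 1.419 = 500 N.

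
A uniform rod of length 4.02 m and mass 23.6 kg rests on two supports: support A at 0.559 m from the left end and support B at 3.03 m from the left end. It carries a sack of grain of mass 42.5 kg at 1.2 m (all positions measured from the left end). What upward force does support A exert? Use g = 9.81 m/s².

R_A ≈ 404 N

About support B:
Beam weight: 23.6 × 9.81 = 231.5 N down at 2.01 m → arm 1.02 m, τ = 231.5 × 1.02 = 236.1 N·m counterclockwise.
Sack of grain: 42.5 × 9.81 = 416.9 N down at 1.2 m → arm 1.83 m, τ = 416.9 × 1.83 = 762.9 N·m counterclockwise.
Net load moment about support B = 999 N·m counterclockwise.
Reaction R at support A is upward at 0.559 m, arm 2.471 m → moment R × 2.471 clockwise.
Στ = 0 ⇒ R × 2.471 = 999 ⇒ R = 404 N.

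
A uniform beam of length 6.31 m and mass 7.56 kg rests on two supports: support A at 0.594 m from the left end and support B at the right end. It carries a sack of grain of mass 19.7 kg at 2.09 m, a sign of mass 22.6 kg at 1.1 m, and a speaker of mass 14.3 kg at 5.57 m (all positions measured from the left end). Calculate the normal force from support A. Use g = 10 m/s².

R_A ≈ 412 N

Take moments about support B.
Beam weight: 7.56 × 10 = 75.6 N down at 3.155 m → arm 3.155 m, τ = 75.6 × 3.155 = 238.5 N·m counterclockwise.
Sack of grain: 19.7 × 10 = 197 N down at 2.09 m → arm 4.22 m, τ = 197 × 4.22 = 831.3 N·m counterclockwise.
Sign: 22.6 × 10 = 226 N down at 1.1 m → arm 5.21 m, τ = 226 × 5.21 = 1177 N·m counterclockwise.
Speaker: 14.3 × 10 = 143 N down at 5.57 m → arm 0.74 m, τ = 143 × 0.74 = 105.8 N·m counterclockwise.
Net load moment about support B = 2353 N·m counterclockwise.
Reaction R at support A is upward at 0.594 m, arm 5.716 m → moment R × 5.716 clockwise.
Balancing moments: R × 5.716 = 2353, giving R = 412 N.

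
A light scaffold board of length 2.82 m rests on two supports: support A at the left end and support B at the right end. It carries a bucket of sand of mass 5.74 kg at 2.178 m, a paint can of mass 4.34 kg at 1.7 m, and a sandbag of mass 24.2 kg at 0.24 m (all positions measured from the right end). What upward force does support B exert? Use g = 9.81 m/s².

Taking torques about support A:
Bucket of sand: 5.74 × 9.81 = 56.31 N down at 2.178 m → arm 0.642 m, τ = 56.31 × 0.642 = 36.15 N·m clockwise.
Paint can: 4.34 × 9.81 = 42.58 N down at 1.7 m → arm 1.12 m, τ = 42.58 × 1.12 = 47.69 N·m clockwise.
Sandbag: 24.2 × 9.81 = 237.4 N down at 0.24 m → arm 2.58 m, τ = 237.4 × 2.58 = 612.5 N·m clockwise.
Net load moment about support A = 696.3 N·m clockwise.
Reaction R at support B is upward at 0 m, arm 2.82 m → moment R × 2.82 counterclockwise.
For rotational equilibrium, R × 2.82 = 696.3, so R = 247 N.

R_B ≈ 247 N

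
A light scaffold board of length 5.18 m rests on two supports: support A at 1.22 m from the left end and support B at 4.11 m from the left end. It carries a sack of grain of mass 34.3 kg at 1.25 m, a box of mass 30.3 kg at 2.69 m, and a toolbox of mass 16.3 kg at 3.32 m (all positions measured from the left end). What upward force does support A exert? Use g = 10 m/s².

R_A ≈ 533 N

Take moments about support B.
Sack of grain: 34.3 × 10 = 343 N down at 1.25 m → arm 2.86 m, τ = 343 × 2.86 = 981 N·m counterclockwise.
Box: 30.3 × 10 = 303 N down at 2.69 m → arm 1.42 m, τ = 303 × 1.42 = 430.3 N·m counterclockwise.
Toolbox: 16.3 × 10 = 163 N down at 3.32 m → arm 0.79 m, τ = 163 × 0.79 = 128.8 N·m counterclockwise.
Net load moment about support B = 1540 N·m counterclockwise.
Reaction R at support A is upward at 1.22 m, arm 2.89 m → moment R × 2.89 clockwise.
Balancing moments: R × 2.89 = 1540, giving R = 533 N.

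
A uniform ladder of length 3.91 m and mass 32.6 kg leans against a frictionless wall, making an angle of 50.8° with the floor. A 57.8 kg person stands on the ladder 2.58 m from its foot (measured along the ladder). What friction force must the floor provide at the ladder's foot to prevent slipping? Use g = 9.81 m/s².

f ≈ 436 N

Taking torques about the foot of the ladder:
Ladder weight 32.6×9.81 = 319.8 N acts at 1.955 m along the ladder; its horizontal arm is 1.955·cos50.8° = 1.236 m → τ = 395.3 N·m clockwise.
Person: 57.8×9.81 = 567 N at 2.58 m → arm 1.631 m → τ = 924.8 N·m clockwise.
Wall normal N acts horizontally at the top; its moment arm is the height L sinθ = 3.91·sin50.8° = 3.03 m, counterclockwise.
For rotational equilibrium, N × 3.03 = 1320, so N = 436 N.
ΣFx = 0: friction at the foot balances the wall's push, so f = N_wall = 436 N.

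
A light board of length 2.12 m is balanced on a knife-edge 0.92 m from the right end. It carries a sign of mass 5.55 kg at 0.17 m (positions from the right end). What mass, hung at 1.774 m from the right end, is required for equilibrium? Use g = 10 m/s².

Take moments about the knife-edge (at 0.92 m from the right end).
Sign: 5.55 × 10 = 55.5 N down at 0.17 m → arm 0.75 m, τ = 55.5 × 0.75 = 41.62 N·m clockwise.
Net moment of known loads = 41.62 N·m clockwise.
An unknown mass m at 1.774 m has arm 0.854 m; its moment is m·g·0.854 counterclockwise.
Στ = 0 ⇒ m × 10 × 0.854 = 41.62 ⇒ m = 41.62 / (10 × 0.854) = 4.87 kg.

m ≈ 4.87 kg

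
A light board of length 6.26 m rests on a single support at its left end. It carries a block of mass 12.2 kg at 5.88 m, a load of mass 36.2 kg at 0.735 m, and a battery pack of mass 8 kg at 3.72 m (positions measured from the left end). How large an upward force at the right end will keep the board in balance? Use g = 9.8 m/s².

Take moments about the left end.
Block: 12.2 × 9.8 = 119.6 N down at 5.88 m → arm 5.88 m, τ = 119.6 × 5.88 = 703.2 N·m clockwise.
Load: 36.2 × 9.8 = 354.8 N down at 0.735 m → arm 0.735 m, τ = 354.8 × 0.735 = 260.8 N·m clockwise.
Battery pack: 8 × 9.8 = 78.4 N down at 3.72 m → arm 3.72 m, τ = 78.4 × 3.72 = 291.6 N·m clockwise.
Net moment of the loads = 1256 N·m clockwise.
The upward force F acts at the right end, arm 6.26 m, giving F × 6.26 counterclockwise.
Στ = 0 ⇒ F × 6.26 = 1256 ⇒ F = 1256 / 6.26 = 201 N.

F ≈ 201 N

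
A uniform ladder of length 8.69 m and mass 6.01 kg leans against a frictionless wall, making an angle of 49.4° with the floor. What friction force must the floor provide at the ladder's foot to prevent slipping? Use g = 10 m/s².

f ≈ 25.8 N

Sum moments about the foot of the ladder (the floor normal and friction both act there and drop out).
Ladder weight 6.01×10 = 60.1 N acts at 4.345 m along the ladder; its horizontal arm is 4.345·cos49.4° = 2.828 m → τ = 170 N·m clockwise.
Wall normal N acts horizontally at the top; its moment arm is the height L sinθ = 8.69·sin49.4° = 6.598 m, counterclockwise.
Setting net torque to zero: N × 6.598 = 170 → N = 25.8 N.
ΣFx = 0: friction at the foot balances the wall's push, so f = N_wall = 25.8 N.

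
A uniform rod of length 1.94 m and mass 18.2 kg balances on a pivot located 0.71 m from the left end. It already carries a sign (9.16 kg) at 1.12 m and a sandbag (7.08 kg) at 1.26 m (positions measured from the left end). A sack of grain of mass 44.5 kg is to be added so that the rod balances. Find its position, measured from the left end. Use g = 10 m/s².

x ≈ 0.432 m from the left end

About the pivot (at 0.71 m from the left end):
Beam weight: 18.2 × 10 = 182 N down at 0.97 m → arm 0.26 m, τ = 182 × 0.26 = 47.32 N·m clockwise.
Sign: 9.16 × 10 = 91.6 N down at 1.12 m → arm 0.41 m, τ = 91.6 × 0.41 = 37.56 N·m clockwise.
Sandbag: 7.08 × 10 = 70.8 N down at 1.26 m → arm 0.55 m, τ = 70.8 × 0.55 = 38.94 N·m clockwise.
Net moment of existing loads = 123.8 N·m clockwise.
The sack of grain weighs 44.5 × 10 = 445 N and must supply an equal counterclockwise moment, so its lever arm about the pivot is 123.8 / 445 = 0.278 m.
That puts it at 0.71 − 0.278 = 0.432 m from the left end.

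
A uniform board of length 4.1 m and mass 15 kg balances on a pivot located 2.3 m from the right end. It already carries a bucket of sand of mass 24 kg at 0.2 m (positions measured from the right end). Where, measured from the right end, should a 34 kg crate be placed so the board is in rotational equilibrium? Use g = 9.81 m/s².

Choose the pivot (at 2.3 m from the right end) as the axis so the support reaction has zero arm there.
Beam weight: 15 × 9.81 = 147.2 N down at 2.05 m → arm 0.25 m, τ = 147.2 × 0.25 = 36.8 N·m clockwise.
Bucket of sand: 24 × 9.81 = 235.4 N down at 0.2 m → arm 2.1 m, τ = 235.4 × 2.1 = 494.3 N·m clockwise.
Net moment of existing loads = 531.1 N·m clockwise.
The crate weighs 34 × 9.81 = 333.5 N and must supply an equal counterclockwise moment, so its lever arm about the pivot is 531.1 / 333.5 = 1.59 m.
That puts it at 2.3 + 1.59 = 3.89 m from the right end.

x ≈ 3.89 m from the right end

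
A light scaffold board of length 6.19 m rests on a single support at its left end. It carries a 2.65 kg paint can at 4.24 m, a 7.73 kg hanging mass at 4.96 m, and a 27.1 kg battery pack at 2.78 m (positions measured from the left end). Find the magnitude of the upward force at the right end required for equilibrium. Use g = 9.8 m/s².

F ≈ 198 N

Choose the left end as the axis so the unknown pivot reaction has zero arm there.
Paint can: 2.65 × 9.8 = 25.97 N down at 4.24 m → arm 4.24 m, τ = 25.97 × 4.24 = 110.1 N·m clockwise.
Hanging mass: 7.73 × 9.8 = 75.75 N down at 4.96 m → arm 4.96 m, τ = 75.75 × 4.96 = 375.7 N·m clockwise.
Battery pack: 27.1 × 9.8 = 265.6 N down at 2.78 m → arm 2.78 m, τ = 265.6 × 2.78 = 738.4 N·m clockwise.
Net moment of the loads = 1224 N·m clockwise.
The upward force F acts at the right end, arm 6.19 m, giving F × 6.19 counterclockwise.
Balancing moments: F × 6.19 = 1224, giving F = 1224 / 6.19 = 198 N.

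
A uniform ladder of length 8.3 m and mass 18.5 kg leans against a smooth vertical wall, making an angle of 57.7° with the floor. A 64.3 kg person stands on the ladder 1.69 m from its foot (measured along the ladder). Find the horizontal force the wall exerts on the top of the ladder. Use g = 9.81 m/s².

N_wall ≈ 139 N

Take moments about the foot of the ladder.
Ladder weight 18.5×9.81 = 181.5 N acts at 4.15 m along the ladder; its horizontal arm is 4.15·cos57.7° = 2.218 m → τ = 402.6 N·m clockwise.
Person: 64.3×9.81 = 630.8 N at 1.69 m → arm 0.9031 m → τ = 569.7 N·m clockwise.
Wall normal N acts horizontally at the top; its moment arm is the height L sinθ = 8.3·sin57.7° = 7.016 m, counterclockwise.
Setting net torque to zero: N × 7.016 = 972.3 → N = 139 N.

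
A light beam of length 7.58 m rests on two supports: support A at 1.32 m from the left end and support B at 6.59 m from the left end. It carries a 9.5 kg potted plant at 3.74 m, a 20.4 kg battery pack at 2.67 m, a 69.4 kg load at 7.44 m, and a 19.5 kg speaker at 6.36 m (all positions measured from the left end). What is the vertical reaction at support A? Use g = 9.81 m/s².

R_A ≈ 97.8 N

Sum moments about support B (its reaction then has zero moment arm).
Potted plant: 9.5 × 9.81 = 93.2 N down at 3.74 m → arm 2.85 m, τ = 93.2 × 2.85 = 265.6 N·m counterclockwise.
Battery pack: 20.4 × 9.81 = 200.1 N down at 2.67 m → arm 3.92 m, τ = 200.1 × 3.92 = 784.4 N·m counterclockwise.
Load: 69.4 × 9.81 = 680.8 N down at 7.44 m → arm 0.85 m, τ = 680.8 × 0.85 = 578.7 N·m clockwise.
Speaker: 19.5 × 9.81 = 191.3 N down at 6.36 m → arm 0.23 m, τ = 191.3 × 0.23 = 44 N·m counterclockwise.
Net load moment about support B = 515.3 N·m counterclockwise.
Reaction R at support A is upward at 1.32 m, arm 5.27 m → moment R × 5.27 clockwise.
For rotational equilibrium, R × 5.27 = 515.3, so R = 97.8 N.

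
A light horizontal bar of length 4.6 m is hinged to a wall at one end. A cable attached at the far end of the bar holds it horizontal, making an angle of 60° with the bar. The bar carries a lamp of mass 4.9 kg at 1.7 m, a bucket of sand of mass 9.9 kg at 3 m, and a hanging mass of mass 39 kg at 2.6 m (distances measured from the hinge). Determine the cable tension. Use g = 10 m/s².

T ≈ 350 N

About the hinge:
Lamp: 4.9 × 10 = 49 N down at 1.7 m → arm 1.7 m, τ = 49 × 1.7 = 83.3 N·m clockwise.
Bucket of sand: 9.9 × 10 = 99 N down at 3 m → arm 3 m, τ = 99 × 3 = 297 N·m clockwise.
Hanging mass: 39 × 10 = 390 N down at 2.6 m → arm 2.6 m, τ = 390 × 2.6 = 1014 N·m clockwise.
Total clockwise load moment = 1394 N·m.
The cable tension T acts at 4.6 m; only its component perpendicular to the bar, T sinθ, produces torque. sin 60° = 0.866.
For rotational equilibrium, T × 4.6 × 0.866 = 1394, so T = 1394 / 3.984 = 350 N.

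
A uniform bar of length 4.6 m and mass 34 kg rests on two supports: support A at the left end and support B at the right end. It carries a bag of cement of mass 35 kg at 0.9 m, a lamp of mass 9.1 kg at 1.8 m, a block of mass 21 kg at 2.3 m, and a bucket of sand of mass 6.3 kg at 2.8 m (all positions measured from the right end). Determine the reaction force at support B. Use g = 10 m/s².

About support A:
Beam weight: 34 × 10 = 340 N down at 2.3 m → arm 2.3 m, τ = 340 × 2.3 = 782 N·m clockwise.
Bag of cement: 35 × 10 = 350 N down at 0.9 m → arm 3.7 m, τ = 350 × 3.7 = 1295 N·m clockwise.
Lamp: 9.1 × 10 = 91 N down at 1.8 m → arm 2.8 m, τ = 91 × 2.8 = 254.8 N·m clockwise.
Block: 21 × 10 = 210 N down at 2.3 m → arm 2.3 m, τ = 210 × 2.3 = 483 N·m clockwise.
Bucket of sand: 6.3 × 10 = 63 N down at 2.8 m → arm 1.8 m, τ = 63 × 1.8 = 113.4 N·m clockwise.
Net load moment about support A = 2928 N·m clockwise.
Reaction R at support B is upward at 0 m, arm 4.6 m → moment R × 4.6 counterclockwise.
Balancing moments: R × 4.6 = 2928, giving R = 637 N.

R_B ≈ 637 N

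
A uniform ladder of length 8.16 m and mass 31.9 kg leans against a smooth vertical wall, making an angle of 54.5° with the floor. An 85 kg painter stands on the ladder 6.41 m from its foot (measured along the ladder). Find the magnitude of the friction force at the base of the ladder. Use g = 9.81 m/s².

f ≈ 579 N

Choose the foot of the ladder as the axis so the floor normal and friction both act there and drop out.
Ladder weight 31.9×9.81 = 312.9 N acts at 4.08 m along the ladder; its horizontal arm is 4.08·cos54.5° = 2.369 m → τ = 741.3 N·m clockwise.
Painter: 85×9.81 = 833.9 N at 6.41 m → arm 3.722 m → τ = 3104 N·m clockwise.
Wall normal N acts horizontally at the top; its moment arm is the height L sinθ = 8.16·sin54.5° = 6.643 m, counterclockwise.
Balancing moments: N × 6.643 = 3845, giving N = 579 N.
ΣFx = 0: friction at the foot balances the wall's push, so f = N_wall = 579 N.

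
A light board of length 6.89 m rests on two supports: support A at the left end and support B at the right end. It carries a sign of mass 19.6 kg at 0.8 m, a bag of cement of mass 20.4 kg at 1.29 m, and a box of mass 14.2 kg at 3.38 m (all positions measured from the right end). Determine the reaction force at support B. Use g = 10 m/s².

Take moments about support A.
Sign: 19.6 × 10 = 196 N down at 0.8 m → arm 6.09 m, τ = 196 × 6.09 = 1194 N·m clockwise.
Bag of cement: 20.4 × 10 = 204 N down at 1.29 m → arm 5.6 m, τ = 204 × 5.6 = 1142 N·m clockwise.
Box: 14.2 × 10 = 142 N down at 3.38 m → arm 3.51 m, τ = 142 × 3.51 = 498.4 N·m clockwise.
Net load moment about support A = 2834 N·m clockwise.
Reaction R at support B is upward at 0 m, arm 6.89 m → moment R × 6.89 counterclockwise.
Balancing moments: R × 6.89 = 2834, giving R = 411 N.

R_B ≈ 411 N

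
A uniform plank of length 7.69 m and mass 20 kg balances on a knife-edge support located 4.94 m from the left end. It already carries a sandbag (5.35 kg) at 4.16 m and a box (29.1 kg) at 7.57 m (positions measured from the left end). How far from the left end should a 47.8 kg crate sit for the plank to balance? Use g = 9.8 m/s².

x ≈ 3.88 m from the left end

Taking torques about the knife-edge support (at 4.94 m from the left end):
Beam weight: 20 × 9.8 = 196 N down at 3.845 m → arm 1.095 m, τ = 196 × 1.095 = 214.6 N·m counterclockwise.
Sandbag: 5.35 × 9.8 = 52.43 N down at 4.16 m → arm 0.78 m, τ = 52.43 × 0.78 = 40.9 N·m counterclockwise.
Box: 29.1 × 9.8 = 285.2 N down at 7.57 m → arm 2.63 m, τ = 285.2 × 2.63 = 750.1 N·m clockwise.
Net moment of existing loads = 494.6 N·m clockwise.
The crate weighs 47.8 × 9.8 = 468.4 N and must supply an equal counterclockwise moment, so its lever arm about the knife-edge support is 494.6 / 468.4 = 1.06 m.
That puts it at 4.94 − 1.06 = 3.88 m from the left end.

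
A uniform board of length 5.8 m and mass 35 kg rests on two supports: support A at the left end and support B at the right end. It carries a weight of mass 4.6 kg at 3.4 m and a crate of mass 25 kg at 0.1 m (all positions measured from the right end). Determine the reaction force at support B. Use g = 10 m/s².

R_B ≈ 440 N

Taking torques about support A:
Beam weight: 35 × 10 = 350 N down at 2.9 m → arm 2.9 m, τ = 350 × 2.9 = 1015 N·m clockwise.
Weight: 4.6 × 10 = 46 N down at 3.4 m → arm 2.4 m, τ = 46 × 2.4 = 110.4 N·m clockwise.
Crate: 25 × 10 = 250 N down at 0.1 m → arm 5.7 m, τ = 250 × 5.7 = 1425 N·m clockwise.
Net load moment about support A = 2550 N·m clockwise.
Reaction R at support B is upward at 0 m, arm 5.8 m → moment R × 5.8 counterclockwise.
Balancing moments: R × 5.8 = 2550, giving R = 440 N.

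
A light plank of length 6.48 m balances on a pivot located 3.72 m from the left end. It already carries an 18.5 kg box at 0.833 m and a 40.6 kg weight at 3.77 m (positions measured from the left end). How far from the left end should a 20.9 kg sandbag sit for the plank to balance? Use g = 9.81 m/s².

x ≈ 6.18 m from the left end

About the pivot (at 3.72 m from the left end):
Box: 18.5 × 9.81 = 181.5 N down at 0.833 m → arm 2.887 m, τ = 181.5 × 2.887 = 524 N·m counterclockwise.
Weight: 40.6 × 9.81 = 398.3 N down at 3.77 m → arm 0.05 m, τ = 398.3 × 0.05 = 19.92 N·m clockwise.
Net moment of existing loads = 504.1 N·m counterclockwise.
The sandbag weighs 20.9 × 9.81 = 205 N and must supply an equal clockwise moment, so its lever arm about the pivot is 504.1 / 205 = 2.46 m.
That puts it at 3.72 + 2.46 = 6.18 m from the left end.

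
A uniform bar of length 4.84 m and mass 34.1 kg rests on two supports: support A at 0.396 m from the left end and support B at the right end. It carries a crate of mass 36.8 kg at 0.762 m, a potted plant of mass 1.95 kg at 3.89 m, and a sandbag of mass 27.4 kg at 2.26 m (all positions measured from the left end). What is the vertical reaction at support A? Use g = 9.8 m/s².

About support B:
Beam weight: 34.1 × 9.8 = 334.2 N down at 2.42 m → arm 2.42 m, τ = 334.2 × 2.42 = 808.8 N·m counterclockwise.
Crate: 36.8 × 9.8 = 360.6 N down at 0.762 m → arm 4.078 m, τ = 360.6 × 4.078 = 1471 N·m counterclockwise.
Potted plant: 1.95 × 9.8 = 19.11 N down at 3.89 m → arm 0.95 m, τ = 19.11 × 0.95 = 18.15 N·m counterclockwise.
Sandbag: 27.4 × 9.8 = 268.5 N down at 2.26 m → arm 2.58 m, τ = 268.5 × 2.58 = 692.7 N·m counterclockwise.
Net load moment about support B = 2991 N·m counterclockwise.
Reaction R at support A is upward at 0.396 m, arm 4.444 m → moment R × 4.444 clockwise.
For rotational equilibrium, R × 4.444 = 2991, so R = 673 N.

R_A ≈ 673 N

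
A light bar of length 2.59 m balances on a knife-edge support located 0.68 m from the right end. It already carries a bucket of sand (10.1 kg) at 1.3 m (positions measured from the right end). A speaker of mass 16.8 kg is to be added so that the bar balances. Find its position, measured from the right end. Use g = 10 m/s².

x ≈ 0.307 m from the right end

Choose the knife-edge support (at 0.68 m from the right end) as the axis so the support reaction has zero arm there.
Bucket of sand: 10.1 × 10 = 101 N down at 1.3 m → arm 0.62 m, τ = 101 × 0.62 = 62.62 N·m counterclockwise.
Net moment of existing loads = 62.62 N·m counterclockwise.
The speaker weighs 16.8 × 10 = 168 N and must supply an equal clockwise moment, so its lever arm about the knife-edge support is 62.62 / 168 = 0.373 m.
That puts it at 0.68 − 0.373 = 0.307 m from the right end.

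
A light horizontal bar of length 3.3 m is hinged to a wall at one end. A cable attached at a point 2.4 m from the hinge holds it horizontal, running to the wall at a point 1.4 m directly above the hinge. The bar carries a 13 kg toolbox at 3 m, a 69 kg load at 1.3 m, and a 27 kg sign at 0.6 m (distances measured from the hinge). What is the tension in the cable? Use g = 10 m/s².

T ≈ 1200 N

Sum moments about the hinge (the unknown hinge reaction has zero arm there).
Toolbox: 13 × 10 = 130 N down at 3 m → arm 3 m, τ = 130 × 3 = 390 N·m clockwise.
Load: 69 × 10 = 690 N down at 1.3 m → arm 1.3 m, τ = 690 × 1.3 = 897 N·m clockwise.
Sign: 27 × 10 = 270 N down at 0.6 m → arm 0.6 m, τ = 270 × 0.6 = 162 N·m clockwise.
Total clockwise load moment = 1449 N·m.
The cable tension T acts at 2.4 m; only its component perpendicular to the bar, T sinθ, produces torque. sinθ = h/√(h²+d²) = 1.4/√(1.4²+2.4²) = 0.5039.
Στ = 0 ⇒ T × 2.4 × 0.5039 = 1449 ⇒ T = 1449 / 1.209 = 1200 N.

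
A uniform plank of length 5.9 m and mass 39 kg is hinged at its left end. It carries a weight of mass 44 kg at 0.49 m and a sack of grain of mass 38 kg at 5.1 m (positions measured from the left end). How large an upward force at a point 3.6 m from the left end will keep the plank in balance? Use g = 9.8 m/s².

F ≈ 899 N

Take moments about the left end.
Beam weight: 39 × 9.8 = 382.2 N down at 2.95 m → arm 2.95 m, τ = 382.2 × 2.95 = 1127 N·m clockwise.
Weight: 44 × 9.8 = 431.2 N down at 0.49 m → arm 0.49 m, τ = 431.2 × 0.49 = 211.3 N·m clockwise.
Sack of grain: 38 × 9.8 = 372.4 N down at 5.1 m → arm 5.1 m, τ = 372.4 × 5.1 = 1899 N·m clockwise.
Net moment of the loads = 3237 N·m clockwise.
The upward force F acts at a point 3.6 m from the left end, arm 3.6 m, giving F × 3.6 counterclockwise.
For rotational equilibrium, F × 3.6 = 3237, so F = 3237 / 3.6 = 899 N.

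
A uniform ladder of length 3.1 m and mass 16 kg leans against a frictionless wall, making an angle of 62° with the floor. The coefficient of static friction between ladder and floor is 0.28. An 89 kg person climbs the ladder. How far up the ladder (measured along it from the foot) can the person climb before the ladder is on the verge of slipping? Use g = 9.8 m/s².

d ≈ 1.65 m

Sum moments about the foot of the ladder (the floor normal and friction both act there and drop out).
Ladder weight 16×9.8 = 156.8 N acts at 1.55 m along the ladder; its horizontal arm is 1.55·cos62° = 0.7277 m → τ = 114.1 N·m clockwise.
Person weight 89×9.8 = 872.2 N at distance d → arm d·cos62° → τ = 872.2·d·0.4695 clockwise.
Wall normal N at the top has arm L sinθ = 2.737 m counterclockwise, so Στ = 0 gives N·2.737 = 114.1 + 409.5·d.
ΣFy = 0 ⇒ N_floor = 1029 N, so the maximum friction is μ_s·N_floor = 0.28×1029 = 288.1 N. ΣFx = 0 ⇒ N_wall = f, so at the slipping point N = 288.1 N.
Substituting: 288.1×2.737 = 114.1 + 409.5·d ⇒ d = (788.5 − 114.1) / 409.5 = 1.65 m.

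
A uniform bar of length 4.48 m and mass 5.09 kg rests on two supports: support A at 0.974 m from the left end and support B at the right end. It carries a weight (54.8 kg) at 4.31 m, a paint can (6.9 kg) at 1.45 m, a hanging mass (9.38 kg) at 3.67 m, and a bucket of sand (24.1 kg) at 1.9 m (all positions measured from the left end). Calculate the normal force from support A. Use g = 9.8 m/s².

R_A ≈ 311 N

Taking torques about support B:
Beam weight: 5.09 × 9.8 = 49.88 N down at 2.24 m → arm 2.24 m, τ = 49.88 × 2.24 = 111.7 N·m counterclockwise.
Weight: 54.8 × 9.8 = 537 N down at 4.31 m → arm 0.17 m, τ = 537 × 0.17 = 91.29 N·m counterclockwise.
Paint can: 6.9 × 9.8 = 67.62 N down at 1.45 m → arm 3.03 m, τ = 67.62 × 3.03 = 204.9 N·m counterclockwise.
Hanging mass: 9.38 × 9.8 = 91.92 N down at 3.67 m → arm 0.81 m, τ = 91.92 × 0.81 = 74.46 N·m counterclockwise.
Bucket of sand: 24.1 × 9.8 = 236.2 N down at 1.9 m → arm 2.58 m, τ = 236.2 × 2.58 = 609.4 N·m counterclockwise.
Net load moment about support B = 1092 N·m counterclockwise.
Reaction R at support A is upward at 0.974 m, arm 3.506 m → moment R × 3.506 clockwise.
Setting net torque to zero: R × 3.506 = 1092 → R = 311 N.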